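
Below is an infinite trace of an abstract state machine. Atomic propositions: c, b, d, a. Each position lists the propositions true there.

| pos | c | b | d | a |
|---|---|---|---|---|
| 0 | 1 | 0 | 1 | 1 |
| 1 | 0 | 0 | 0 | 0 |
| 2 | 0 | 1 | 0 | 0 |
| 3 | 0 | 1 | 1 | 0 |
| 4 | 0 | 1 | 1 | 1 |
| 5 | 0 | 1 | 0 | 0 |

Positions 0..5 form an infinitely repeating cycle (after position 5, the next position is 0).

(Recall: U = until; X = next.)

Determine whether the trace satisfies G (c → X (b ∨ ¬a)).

Yes

c → X (b ∨ ¬a) holds at every position 0..5, and those are all positions ever visited, so G (c → X (b ∨ ¬a)) holds.
Positions where c holds: 0.
Check X (b ∨ ¬a) at each: 0→ok.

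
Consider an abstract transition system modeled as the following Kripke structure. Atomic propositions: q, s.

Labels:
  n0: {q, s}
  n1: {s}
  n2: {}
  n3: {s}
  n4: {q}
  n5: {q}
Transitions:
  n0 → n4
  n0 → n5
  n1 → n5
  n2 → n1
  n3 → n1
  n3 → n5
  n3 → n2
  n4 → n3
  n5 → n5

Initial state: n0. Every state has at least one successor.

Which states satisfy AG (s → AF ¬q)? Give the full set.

{n1, n2, n3, n4, n5}

States satisfying s → AF ¬q: {n1, n2, n3, n4, n5}.
States satisfying AG (s → AF ¬q): {n1, n2, n3, n4, n5}.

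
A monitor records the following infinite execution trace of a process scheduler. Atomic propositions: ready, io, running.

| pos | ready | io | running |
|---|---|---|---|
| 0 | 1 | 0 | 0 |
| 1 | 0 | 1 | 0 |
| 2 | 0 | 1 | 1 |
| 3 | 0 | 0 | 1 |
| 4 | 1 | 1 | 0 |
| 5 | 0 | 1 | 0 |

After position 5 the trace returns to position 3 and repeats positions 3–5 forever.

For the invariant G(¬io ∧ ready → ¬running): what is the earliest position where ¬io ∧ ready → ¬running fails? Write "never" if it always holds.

never

¬io ∧ ready → ¬running holds at every position 0..5, and those are all the positions the trace ever visits, so the invariant G(¬io ∧ ready → ¬running) is never violated.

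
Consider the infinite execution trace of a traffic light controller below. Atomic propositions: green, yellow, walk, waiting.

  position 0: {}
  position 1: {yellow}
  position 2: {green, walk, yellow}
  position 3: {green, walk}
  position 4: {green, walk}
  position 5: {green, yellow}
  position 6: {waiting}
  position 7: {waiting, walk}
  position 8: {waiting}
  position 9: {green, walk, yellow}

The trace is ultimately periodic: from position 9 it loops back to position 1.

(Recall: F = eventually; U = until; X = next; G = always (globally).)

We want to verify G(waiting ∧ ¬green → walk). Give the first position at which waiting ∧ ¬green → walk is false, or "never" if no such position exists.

6

Check waiting ∧ ¬green → walk at each position in order: 0 ✓, 1 ✓, 2 ✓, 3 ✓, 4 ✓, 5 ✓.
At position 6 the labels are {waiting}, so waiting ∧ ¬green → walk is false there. This is the first violation.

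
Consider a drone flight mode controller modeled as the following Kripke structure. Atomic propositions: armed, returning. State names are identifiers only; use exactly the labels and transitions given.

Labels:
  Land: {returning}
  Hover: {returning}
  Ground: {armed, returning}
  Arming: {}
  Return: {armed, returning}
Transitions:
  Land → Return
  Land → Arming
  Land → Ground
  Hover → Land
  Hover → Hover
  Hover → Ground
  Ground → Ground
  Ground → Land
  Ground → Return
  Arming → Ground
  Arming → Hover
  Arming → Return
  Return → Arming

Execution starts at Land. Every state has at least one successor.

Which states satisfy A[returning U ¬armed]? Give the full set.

States satisfying returning: {Land, Hover, Ground, Return}.
States satisfying ¬armed: {Land, Hover, Arming}.
States satisfying A[returning U ¬armed]: {Land, Hover, Arming, Return}.

{Land, Hover, Arming, Return}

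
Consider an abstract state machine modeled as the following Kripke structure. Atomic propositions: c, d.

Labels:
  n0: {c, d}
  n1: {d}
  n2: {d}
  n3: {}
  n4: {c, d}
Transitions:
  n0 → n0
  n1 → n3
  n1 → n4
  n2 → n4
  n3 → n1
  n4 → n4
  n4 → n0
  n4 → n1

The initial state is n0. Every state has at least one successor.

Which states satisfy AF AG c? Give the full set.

{n0}

States satisfying AG c: {n0}.
States satisfying AF AG c: {n0}.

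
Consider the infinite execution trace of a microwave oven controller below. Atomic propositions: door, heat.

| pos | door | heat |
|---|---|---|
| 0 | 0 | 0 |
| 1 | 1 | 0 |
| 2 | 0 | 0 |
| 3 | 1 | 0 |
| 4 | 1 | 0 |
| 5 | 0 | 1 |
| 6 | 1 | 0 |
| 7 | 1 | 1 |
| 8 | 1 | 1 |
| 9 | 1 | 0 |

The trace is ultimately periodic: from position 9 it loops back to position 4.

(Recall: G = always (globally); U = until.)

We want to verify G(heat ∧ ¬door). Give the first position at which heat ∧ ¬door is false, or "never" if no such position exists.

0

At position 0 the labels are {}, so heat ∧ ¬door is false there. This is the first violation.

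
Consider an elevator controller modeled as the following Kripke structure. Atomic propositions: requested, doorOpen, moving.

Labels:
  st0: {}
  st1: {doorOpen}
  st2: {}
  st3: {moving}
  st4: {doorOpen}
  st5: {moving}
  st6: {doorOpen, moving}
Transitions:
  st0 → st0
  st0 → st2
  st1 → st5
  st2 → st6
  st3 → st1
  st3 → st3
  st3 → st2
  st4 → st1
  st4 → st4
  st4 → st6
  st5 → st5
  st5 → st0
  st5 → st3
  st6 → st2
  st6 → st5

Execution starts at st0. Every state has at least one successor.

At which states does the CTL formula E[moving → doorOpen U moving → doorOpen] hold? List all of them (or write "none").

{st0, st1, st2, st4, st6}

States satisfying moving → doorOpen: {st0, st1, st2, st4, st6}.
States satisfying E[moving → doorOpen U moving → doorOpen]: {st0, st1, st2, st4, st6}.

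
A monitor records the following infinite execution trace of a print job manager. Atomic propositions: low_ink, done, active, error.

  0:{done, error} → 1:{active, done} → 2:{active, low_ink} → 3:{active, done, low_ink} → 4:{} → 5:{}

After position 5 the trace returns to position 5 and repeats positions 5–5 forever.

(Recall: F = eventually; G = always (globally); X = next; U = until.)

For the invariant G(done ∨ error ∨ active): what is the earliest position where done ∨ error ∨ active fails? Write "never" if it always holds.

4

Check done ∨ error ∨ active at each position in order: 0 ✓, 1 ✓, 2 ✓, 3 ✓.
At position 4 the labels are {}, so done ∨ error ∨ active is false there. This is the first violation.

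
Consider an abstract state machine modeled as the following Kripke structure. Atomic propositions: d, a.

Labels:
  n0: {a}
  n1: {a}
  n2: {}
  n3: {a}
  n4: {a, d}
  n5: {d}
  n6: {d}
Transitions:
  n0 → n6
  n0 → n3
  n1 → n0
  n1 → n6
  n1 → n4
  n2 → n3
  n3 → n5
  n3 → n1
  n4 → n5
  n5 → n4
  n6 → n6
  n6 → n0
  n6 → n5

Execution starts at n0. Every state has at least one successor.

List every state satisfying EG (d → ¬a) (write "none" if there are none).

States satisfying d → ¬a: {n0, n1, n2, n3, n5, n6}.
States satisfying EG (d → ¬a): {n0, n1, n2, n3, n6}.

{n0, n1, n2, n3, n6}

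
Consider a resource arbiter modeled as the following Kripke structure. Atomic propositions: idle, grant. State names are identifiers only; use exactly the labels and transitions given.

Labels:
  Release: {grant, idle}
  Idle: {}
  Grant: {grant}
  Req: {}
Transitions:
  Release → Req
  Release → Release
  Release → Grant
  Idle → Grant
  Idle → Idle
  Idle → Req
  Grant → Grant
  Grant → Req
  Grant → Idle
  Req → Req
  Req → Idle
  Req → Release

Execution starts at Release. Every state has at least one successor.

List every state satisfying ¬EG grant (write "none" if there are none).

{Idle, Req}

States satisfying grant: {Release, Grant}.
States satisfying EG grant: {Release, Grant}.
States satisfying ¬EG grant: {Idle, Req}.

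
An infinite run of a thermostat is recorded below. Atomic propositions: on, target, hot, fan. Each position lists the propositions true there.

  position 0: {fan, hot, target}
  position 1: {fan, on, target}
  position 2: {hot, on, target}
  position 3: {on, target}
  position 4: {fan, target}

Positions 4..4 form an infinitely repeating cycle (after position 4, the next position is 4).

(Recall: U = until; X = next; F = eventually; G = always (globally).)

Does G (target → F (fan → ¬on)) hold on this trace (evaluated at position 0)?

Satisfied

target → F (fan → ¬on) holds at every position 0..4, and those are all positions ever visited, so G (target → F (fan → ¬on)) holds.
Positions where target holds: 0, 1, 2, 3, 4.
Check F (fan → ¬on) at each: 0→ok, 1→ok, 2→ok, 3→ok, 4→ok.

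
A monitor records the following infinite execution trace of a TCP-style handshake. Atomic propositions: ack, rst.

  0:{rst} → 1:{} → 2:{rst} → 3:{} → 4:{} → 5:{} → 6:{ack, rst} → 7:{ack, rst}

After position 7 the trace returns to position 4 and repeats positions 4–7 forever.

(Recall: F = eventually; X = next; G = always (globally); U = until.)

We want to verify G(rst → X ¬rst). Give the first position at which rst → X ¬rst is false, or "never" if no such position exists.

6

Check rst → X ¬rst at each position in order: 0 ✓, 1 ✓, 2 ✓, 3 ✓, 4 ✓, 5 ✓.
At position 6 the labels are {ack, rst} and the next position 7 has {ack, rst}, so rst → X ¬rst is false there. This is the first violation.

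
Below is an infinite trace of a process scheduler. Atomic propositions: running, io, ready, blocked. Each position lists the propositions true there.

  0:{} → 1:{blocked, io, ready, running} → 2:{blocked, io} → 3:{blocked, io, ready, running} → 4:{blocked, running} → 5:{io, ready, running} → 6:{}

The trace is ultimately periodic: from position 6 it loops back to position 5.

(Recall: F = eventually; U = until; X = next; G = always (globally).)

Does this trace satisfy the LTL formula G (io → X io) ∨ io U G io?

io → X io must hold at every position from 0 onward. It fails at position 3, so G (io → X io) is false.
Positions where io holds: 1, 2, 3, 5.
Check X io at each: 1→ok, 2→ok, 3→fails, 5→fails.
Walking from position 0: at position 0, G io has not yet held and io fails, so io U G io is false.
At position 0: G (io → X io) is false; io U G io is false; so G (io → X io) ∨ io U G io is false.

Does not hold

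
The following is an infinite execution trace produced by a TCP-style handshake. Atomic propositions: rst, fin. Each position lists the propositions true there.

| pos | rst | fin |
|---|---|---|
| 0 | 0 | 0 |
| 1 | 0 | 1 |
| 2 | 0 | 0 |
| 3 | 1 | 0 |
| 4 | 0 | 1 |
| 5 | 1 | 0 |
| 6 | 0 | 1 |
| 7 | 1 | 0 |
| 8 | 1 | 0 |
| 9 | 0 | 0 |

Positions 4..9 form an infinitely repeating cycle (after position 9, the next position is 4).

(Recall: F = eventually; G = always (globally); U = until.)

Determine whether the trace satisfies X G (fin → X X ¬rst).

The position after 0 is 1; G (fin → X X ¬rst) is false there.

Does not hold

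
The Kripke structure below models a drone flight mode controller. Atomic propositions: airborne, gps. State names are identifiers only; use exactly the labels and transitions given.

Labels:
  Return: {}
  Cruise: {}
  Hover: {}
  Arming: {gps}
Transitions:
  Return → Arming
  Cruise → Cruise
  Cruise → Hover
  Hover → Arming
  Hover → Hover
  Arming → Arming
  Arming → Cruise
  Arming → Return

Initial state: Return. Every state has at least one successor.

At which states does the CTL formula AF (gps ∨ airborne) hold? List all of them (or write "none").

{Return, Arming}

States satisfying gps ∨ airborne: {Arming}.
States satisfying AF (gps ∨ airborne): {Return, Arming}.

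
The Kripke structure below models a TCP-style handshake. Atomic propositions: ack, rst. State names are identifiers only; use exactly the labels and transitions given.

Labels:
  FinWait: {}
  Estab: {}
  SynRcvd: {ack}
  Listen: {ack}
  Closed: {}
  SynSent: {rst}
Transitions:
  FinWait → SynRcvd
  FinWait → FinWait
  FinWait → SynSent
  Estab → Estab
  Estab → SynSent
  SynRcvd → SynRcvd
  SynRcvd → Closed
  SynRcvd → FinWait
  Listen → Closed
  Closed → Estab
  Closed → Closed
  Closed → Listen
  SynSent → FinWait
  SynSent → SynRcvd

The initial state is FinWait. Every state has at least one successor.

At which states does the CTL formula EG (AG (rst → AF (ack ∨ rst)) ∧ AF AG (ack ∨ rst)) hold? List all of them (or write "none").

none

States satisfying AG (rst → AF (ack ∨ rst)) ∧ AF AG (ack ∨ rst): ∅.
States satisfying EG (AG (rst → AF (ack ∨ rst)) ∧ AF AG (ack ∨ rst)): ∅.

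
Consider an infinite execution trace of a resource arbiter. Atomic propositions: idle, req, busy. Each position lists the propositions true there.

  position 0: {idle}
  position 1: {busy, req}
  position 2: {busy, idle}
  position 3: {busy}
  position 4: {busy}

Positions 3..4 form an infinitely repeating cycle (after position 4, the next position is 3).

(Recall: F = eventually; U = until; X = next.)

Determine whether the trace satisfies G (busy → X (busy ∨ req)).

busy → X (busy ∨ req) holds at every position 0..4, and those are all positions ever visited, so G (busy → X (busy ∨ req)) holds.
Positions where busy holds: 1, 2, 3, 4.
Check X (busy ∨ req) at each: 1→ok, 2→ok, 3→ok, 4→ok.

Satisfied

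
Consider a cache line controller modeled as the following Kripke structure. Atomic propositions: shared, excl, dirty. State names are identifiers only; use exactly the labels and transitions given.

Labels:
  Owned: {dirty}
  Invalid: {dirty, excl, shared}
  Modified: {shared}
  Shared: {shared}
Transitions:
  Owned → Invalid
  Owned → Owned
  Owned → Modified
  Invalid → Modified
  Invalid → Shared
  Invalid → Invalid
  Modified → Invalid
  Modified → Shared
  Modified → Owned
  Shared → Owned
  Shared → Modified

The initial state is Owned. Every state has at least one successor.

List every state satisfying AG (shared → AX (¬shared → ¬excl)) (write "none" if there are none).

{Owned, Invalid, Modified, Shared}

States satisfying shared → AX (¬shared → ¬excl): {Owned, Invalid, Modified, Shared}.
States satisfying AG (shared → AX (¬shared → ¬excl)): {Owned, Invalid, Modified, Shared}.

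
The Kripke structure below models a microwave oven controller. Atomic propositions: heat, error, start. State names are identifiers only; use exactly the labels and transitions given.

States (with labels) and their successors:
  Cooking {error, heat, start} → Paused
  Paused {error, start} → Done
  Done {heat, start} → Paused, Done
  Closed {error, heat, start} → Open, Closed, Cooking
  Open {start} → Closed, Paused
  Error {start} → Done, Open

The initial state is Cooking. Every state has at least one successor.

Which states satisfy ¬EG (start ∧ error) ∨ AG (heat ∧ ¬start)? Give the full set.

States satisfying start ∧ error: {Cooking, Paused, Closed}.
States satisfying EG (start ∧ error): {Closed}.
States satisfying ¬EG (start ∧ error): {Cooking, Paused, Done, Open, Error}.
States satisfying heat ∧ ¬start: ∅.
States satisfying AG (heat ∧ ¬start): ∅.
States satisfying ¬EG (start ∧ error) ∨ AG (heat ∧ ¬start): {Cooking, Paused, Done, Open, Error}.

{Cooking, Paused, Done, Open, Error}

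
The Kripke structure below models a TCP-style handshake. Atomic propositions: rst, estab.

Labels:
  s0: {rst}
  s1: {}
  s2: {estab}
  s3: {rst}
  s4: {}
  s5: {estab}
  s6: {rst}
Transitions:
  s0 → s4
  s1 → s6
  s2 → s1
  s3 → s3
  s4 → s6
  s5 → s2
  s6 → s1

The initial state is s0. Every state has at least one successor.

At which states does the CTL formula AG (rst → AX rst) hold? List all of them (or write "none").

States satisfying rst → AX rst: {s1, s2, s3, s4, s5}.
States satisfying AG (rst → AX rst): {s3}.

{s3}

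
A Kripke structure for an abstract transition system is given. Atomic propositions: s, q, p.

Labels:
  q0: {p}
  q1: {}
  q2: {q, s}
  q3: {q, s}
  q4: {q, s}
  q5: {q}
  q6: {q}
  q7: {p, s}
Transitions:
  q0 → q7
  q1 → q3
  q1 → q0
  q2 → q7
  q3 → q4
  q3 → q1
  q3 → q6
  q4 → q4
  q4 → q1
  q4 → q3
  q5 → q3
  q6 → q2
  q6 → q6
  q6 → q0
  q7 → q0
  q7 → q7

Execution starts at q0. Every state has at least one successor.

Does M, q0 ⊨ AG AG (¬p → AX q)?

States satisfying AG (¬p → AX q): {q0, q7}.
States satisfying AG AG (¬p → AX q): {q0, q7}.
Every state reachable from q0 satisfies AG (¬p → AX q).
q0 ∈ Sat(AG AG (¬p → AX q)).

Yes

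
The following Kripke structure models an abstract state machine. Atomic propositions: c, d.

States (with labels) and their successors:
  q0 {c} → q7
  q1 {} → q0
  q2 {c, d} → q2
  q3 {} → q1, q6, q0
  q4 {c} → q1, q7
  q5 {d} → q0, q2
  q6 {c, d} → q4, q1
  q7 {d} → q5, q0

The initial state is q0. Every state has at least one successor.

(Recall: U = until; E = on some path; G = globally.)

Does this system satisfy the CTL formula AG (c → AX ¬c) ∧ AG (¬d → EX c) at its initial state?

States satisfying c → AX ¬c: {q0, q1, q3, q4, q5, q7}.
States satisfying AG (c → AX ¬c): ∅.
States satisfying ¬d → EX c: {q1, q2, q3, q5, q6, q7}.
States satisfying AG (¬d → EX c): {q2}.
States satisfying AG (c → AX ¬c) ∧ AG (¬d → EX c): ∅.
q0 ∉ Sat(AG (c → AX ¬c) ∧ AG (¬d → EX c)).

Does not hold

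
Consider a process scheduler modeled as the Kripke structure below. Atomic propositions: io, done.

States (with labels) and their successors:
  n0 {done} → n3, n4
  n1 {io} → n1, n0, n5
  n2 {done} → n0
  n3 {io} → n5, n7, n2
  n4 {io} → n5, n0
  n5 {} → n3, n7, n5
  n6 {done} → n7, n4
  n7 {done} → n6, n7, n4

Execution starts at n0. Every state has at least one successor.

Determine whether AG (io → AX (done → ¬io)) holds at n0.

States satisfying io → AX (done → ¬io): {n0, n1, n2, n3, n4, n5, n6, n7}.
States satisfying AG (io → AX (done → ¬io)): {n0, n1, n2, n3, n4, n5, n6, n7}.
Every state reachable from n0 satisfies io → AX (done → ¬io).
n0 ∈ Sat(AG (io → AX (done → ¬io))).

Satisfied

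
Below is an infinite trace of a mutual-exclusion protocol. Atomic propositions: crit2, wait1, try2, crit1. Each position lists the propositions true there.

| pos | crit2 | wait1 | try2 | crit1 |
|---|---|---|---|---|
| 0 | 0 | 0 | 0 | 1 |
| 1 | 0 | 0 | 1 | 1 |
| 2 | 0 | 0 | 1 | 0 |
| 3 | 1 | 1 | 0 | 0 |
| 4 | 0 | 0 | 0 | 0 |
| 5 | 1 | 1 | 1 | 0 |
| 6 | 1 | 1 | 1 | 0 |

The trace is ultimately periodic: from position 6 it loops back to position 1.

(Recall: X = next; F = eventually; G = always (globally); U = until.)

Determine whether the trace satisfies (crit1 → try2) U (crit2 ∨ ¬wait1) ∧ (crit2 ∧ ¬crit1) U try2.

Walking from position 0: crit2 ∨ ¬wait1 first holds at position 0, and crit1 → try2 holds at every earlier position along the way, so (crit1 → try2) U (crit2 ∨ ¬wait1) holds.
Walking from position 0: at position 0, try2 has not yet held and crit2 ∧ ¬crit1 fails, so (crit2 ∧ ¬crit1) U try2 is false.
At position 0: (crit1 → try2) U (crit2 ∨ ¬wait1) is true; (crit2 ∧ ¬crit1) U try2 is false; so (crit1 → try2) U (crit2 ∨ ¬wait1) ∧ (crit2 ∧ ¬crit1) U try2 is false.

Does not hold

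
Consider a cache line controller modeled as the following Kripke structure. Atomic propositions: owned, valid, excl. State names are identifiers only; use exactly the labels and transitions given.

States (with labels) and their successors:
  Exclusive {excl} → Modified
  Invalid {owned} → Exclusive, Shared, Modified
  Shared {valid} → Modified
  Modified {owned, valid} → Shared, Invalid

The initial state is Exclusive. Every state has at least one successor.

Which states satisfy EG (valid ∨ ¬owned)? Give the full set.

{Exclusive, Shared, Modified}

States satisfying valid ∨ ¬owned: {Exclusive, Shared, Modified}.
States satisfying EG (valid ∨ ¬owned): {Exclusive, Shared, Modified}.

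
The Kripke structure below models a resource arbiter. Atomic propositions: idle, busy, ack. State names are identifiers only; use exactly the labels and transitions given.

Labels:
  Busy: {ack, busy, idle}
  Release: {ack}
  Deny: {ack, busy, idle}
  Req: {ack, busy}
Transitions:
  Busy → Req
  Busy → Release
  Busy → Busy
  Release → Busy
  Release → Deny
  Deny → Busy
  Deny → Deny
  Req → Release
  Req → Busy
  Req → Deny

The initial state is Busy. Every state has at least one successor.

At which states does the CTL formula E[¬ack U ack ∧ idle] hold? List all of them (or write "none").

States satisfying ¬ack: ∅.
States satisfying ack ∧ idle: {Busy, Deny}.
States satisfying E[¬ack U ack ∧ idle]: {Busy, Deny}.

{Busy, Deny}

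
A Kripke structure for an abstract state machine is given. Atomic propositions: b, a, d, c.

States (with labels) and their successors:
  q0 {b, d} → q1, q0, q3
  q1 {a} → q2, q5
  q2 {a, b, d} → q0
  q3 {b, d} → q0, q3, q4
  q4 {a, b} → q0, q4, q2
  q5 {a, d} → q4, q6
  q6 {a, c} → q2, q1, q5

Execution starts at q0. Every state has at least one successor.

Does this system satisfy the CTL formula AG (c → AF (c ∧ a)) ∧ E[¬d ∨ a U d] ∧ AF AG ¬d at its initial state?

Does not hold

States satisfying c → AF (c ∧ a): {q0, q1, q2, q3, q4, q5, q6}.
States satisfying AG (c → AF (c ∧ a)): {q0, q1, q2, q3, q4, q5, q6}.
States satisfying ¬d ∨ a: {q1, q2, q4, q5, q6}.
States satisfying d: {q0, q2, q3, q5}.
States satisfying E[¬d ∨ a U d]: {q0, q1, q2, q3, q4, q5, q6}.
States satisfying AG (c → AF (c ∧ a)) ∧ E[¬d ∨ a U d]: {q0, q1, q2, q3, q4, q5, q6}.
States satisfying AG ¬d: ∅.
States satisfying AF AG ¬d: ∅.
States satisfying AG (c → AF (c ∧ a)) ∧ E[¬d ∨ a U d] ∧ AF AG ¬d: ∅.
q0 ∉ Sat(AG (c → AF (c ∧ a)) ∧ E[¬d ∨ a U d] ∧ AF AG ¬d).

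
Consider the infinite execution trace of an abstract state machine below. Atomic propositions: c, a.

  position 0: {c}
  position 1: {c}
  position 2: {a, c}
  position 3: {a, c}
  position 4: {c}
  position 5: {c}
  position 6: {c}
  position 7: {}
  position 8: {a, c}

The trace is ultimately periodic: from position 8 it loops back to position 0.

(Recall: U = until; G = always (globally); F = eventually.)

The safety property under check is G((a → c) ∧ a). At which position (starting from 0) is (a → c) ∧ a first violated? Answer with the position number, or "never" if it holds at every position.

At position 0 the labels are {c}, so (a → c) ∧ a is false there. This is the first violation.

0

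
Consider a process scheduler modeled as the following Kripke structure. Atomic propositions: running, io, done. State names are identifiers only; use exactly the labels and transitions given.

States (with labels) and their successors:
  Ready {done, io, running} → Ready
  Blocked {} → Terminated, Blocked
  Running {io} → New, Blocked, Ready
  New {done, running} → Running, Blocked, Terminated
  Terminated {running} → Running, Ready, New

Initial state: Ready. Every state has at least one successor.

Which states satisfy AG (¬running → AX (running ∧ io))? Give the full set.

{Ready}

States satisfying ¬running → AX (running ∧ io): {Ready, New, Terminated}.
States satisfying AG (¬running → AX (running ∧ io)): {Ready}.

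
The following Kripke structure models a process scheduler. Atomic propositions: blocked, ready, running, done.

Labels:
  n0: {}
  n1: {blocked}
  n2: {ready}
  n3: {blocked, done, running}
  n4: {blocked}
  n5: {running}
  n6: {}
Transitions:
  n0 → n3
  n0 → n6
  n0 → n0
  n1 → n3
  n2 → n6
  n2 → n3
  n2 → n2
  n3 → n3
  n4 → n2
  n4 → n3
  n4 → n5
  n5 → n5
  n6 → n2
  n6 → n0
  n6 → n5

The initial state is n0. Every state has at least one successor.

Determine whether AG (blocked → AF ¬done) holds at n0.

No

States satisfying blocked → AF ¬done: {n0, n1, n2, n4, n5, n6}.
States satisfying AG (blocked → AF ¬done): {n5}.
n3 is reachable from n0 and violates blocked → AF ¬done, so AG fails at n0.
n0 ∉ Sat(AG (blocked → AF ¬done)).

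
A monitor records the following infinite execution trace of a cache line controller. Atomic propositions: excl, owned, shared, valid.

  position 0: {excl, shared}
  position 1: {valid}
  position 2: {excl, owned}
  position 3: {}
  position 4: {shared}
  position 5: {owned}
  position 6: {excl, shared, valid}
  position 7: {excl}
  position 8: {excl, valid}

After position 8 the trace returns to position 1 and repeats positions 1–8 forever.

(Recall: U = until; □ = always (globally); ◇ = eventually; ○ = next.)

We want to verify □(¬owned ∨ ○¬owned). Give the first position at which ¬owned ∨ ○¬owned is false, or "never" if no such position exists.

never

¬owned ∨ ○¬owned holds at every position 0..8, and those are all the positions the trace ever visits, so the invariant □(¬owned ∨ ○¬owned) is never violated.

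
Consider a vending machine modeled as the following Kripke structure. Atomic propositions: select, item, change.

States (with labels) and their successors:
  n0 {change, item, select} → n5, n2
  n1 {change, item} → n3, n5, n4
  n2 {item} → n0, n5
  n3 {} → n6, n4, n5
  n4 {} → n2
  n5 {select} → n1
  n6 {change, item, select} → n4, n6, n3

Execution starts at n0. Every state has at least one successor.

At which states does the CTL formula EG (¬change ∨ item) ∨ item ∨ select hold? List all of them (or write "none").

States satisfying ¬change ∨ item: {n0, n1, n2, n3, n4, n5, n6}.
States satisfying EG (¬change ∨ item): {n0, n1, n2, n3, n4, n5, n6}.
States satisfying item ∨ select: {n0, n1, n2, n5, n6}.
States satisfying EG (¬change ∨ item) ∨ item ∨ select: {n0, n1, n2, n3, n4, n5, n6}.

{n0, n1, n2, n3, n4, n5, n6}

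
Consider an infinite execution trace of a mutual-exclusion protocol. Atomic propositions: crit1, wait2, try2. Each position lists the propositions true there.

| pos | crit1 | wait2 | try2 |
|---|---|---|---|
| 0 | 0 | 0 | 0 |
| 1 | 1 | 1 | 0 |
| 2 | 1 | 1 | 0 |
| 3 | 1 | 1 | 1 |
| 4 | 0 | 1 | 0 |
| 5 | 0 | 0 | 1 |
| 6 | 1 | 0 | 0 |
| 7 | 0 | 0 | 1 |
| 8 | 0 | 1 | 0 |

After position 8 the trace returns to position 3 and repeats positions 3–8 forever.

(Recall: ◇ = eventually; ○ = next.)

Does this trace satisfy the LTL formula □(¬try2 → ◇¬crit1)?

Yes

¬try2 → ◇¬crit1 holds at every position 0..8, and those are all positions ever visited, so □(¬try2 → ◇¬crit1) holds.
Positions where ¬try2 holds: 0, 1, 2, 4, 6, 8.
Check ◇¬crit1 at each: 0→ok, 1→ok, 2→ok, 4→ok, 6→ok, 8→ok.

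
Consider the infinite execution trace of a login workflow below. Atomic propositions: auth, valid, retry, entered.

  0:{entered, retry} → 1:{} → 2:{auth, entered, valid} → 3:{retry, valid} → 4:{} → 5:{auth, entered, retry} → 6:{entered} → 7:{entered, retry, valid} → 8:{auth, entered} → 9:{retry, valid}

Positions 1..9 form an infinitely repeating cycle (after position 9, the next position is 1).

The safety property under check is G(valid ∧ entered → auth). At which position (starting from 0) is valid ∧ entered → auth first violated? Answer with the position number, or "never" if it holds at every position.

Check valid ∧ entered → auth at each position in order: 0 ✓, 1 ✓, 2 ✓, 3 ✓, 4 ✓, 5 ✓, 6 ✓.
At position 7 the labels are {entered, retry, valid}, so valid ∧ entered → auth is false there. This is the first violation.

7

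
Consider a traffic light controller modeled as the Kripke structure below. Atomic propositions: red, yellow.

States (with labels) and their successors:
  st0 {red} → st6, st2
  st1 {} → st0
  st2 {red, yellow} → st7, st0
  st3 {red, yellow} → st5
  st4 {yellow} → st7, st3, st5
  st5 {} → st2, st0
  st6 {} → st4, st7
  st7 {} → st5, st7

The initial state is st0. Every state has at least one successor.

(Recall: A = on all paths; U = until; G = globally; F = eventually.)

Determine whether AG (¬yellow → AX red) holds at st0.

Violated

States satisfying ¬yellow → AX red: {st1, st2, st3, st4, st5}.
States satisfying AG (¬yellow → AX red): ∅.
st0 is reachable from st0 and violates ¬yellow → AX red, so AG fails at st0.
st0 ∉ Sat(AG (¬yellow → AX red)).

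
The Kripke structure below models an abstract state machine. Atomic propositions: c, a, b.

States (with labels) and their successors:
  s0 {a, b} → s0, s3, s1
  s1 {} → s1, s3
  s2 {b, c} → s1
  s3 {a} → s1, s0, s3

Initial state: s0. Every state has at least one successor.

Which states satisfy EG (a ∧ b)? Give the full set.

States satisfying a ∧ b: {s0}.
States satisfying EG (a ∧ b): {s0}.

{s0}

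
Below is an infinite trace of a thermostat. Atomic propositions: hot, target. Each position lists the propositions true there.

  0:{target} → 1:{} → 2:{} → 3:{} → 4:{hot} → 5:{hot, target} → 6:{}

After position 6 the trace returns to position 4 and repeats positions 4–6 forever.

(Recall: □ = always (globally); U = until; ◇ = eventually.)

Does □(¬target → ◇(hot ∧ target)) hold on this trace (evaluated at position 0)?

Yes

¬target → ◇(hot ∧ target) holds at every position 0..6, and those are all positions ever visited, so □(¬target → ◇(hot ∧ target)) holds.
Positions where ¬target holds: 1, 2, 3, 4, 6.
Check ◇(hot ∧ target) at each: 1→ok, 2→ok, 3→ok, 4→ok, 6→ok.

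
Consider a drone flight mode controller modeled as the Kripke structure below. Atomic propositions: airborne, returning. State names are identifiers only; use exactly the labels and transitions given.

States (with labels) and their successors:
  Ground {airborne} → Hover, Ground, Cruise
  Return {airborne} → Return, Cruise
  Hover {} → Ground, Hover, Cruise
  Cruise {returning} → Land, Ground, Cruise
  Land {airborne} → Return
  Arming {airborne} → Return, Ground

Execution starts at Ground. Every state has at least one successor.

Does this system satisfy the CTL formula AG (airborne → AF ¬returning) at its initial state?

Yes

States satisfying airborne → AF ¬returning: {Ground, Return, Hover, Cruise, Land, Arming}.
States satisfying AG (airborne → AF ¬returning): {Ground, Return, Hover, Cruise, Land, Arming}.
Every state reachable from Ground satisfies airborne → AF ¬returning.
Ground ∈ Sat(AG (airborne → AF ¬returning)).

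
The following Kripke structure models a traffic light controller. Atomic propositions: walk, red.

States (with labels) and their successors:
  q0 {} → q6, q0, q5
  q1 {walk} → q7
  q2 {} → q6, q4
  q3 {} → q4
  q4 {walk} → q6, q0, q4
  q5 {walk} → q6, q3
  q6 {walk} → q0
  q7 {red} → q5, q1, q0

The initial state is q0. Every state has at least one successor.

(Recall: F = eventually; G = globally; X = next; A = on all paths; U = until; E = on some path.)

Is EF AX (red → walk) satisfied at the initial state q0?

Holds

States satisfying AX (red → walk): {q0, q2, q3, q4, q5, q6, q7}.
States satisfying EF AX (red → walk): {q0, q1, q2, q3, q4, q5, q6, q7}.
Some path from q0 reaches a state where AX (red → walk) holds.
q0 ∈ Sat(EF AX (red → walk)).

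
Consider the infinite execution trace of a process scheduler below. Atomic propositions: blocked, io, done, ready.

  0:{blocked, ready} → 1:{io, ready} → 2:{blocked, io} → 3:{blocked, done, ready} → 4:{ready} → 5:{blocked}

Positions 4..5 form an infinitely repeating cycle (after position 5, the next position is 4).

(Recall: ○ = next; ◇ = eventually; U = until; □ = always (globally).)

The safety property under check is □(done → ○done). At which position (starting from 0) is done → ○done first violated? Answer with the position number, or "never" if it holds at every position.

3

Check done → ○done at each position in order: 0 ✓, 1 ✓, 2 ✓.
At position 3 the labels are {blocked, done, ready} and the next position 4 has {ready}, so done → ○done is false there. This is the first violation.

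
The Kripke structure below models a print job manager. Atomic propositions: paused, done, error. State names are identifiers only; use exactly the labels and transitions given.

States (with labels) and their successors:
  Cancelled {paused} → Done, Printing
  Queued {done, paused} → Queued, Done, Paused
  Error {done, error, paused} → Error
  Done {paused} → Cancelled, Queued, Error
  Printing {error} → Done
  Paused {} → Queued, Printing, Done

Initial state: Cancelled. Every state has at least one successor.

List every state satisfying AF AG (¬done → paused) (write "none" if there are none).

States satisfying AG (¬done → paused): {Error}.
States satisfying AF AG (¬done → paused): {Error}.

{Error}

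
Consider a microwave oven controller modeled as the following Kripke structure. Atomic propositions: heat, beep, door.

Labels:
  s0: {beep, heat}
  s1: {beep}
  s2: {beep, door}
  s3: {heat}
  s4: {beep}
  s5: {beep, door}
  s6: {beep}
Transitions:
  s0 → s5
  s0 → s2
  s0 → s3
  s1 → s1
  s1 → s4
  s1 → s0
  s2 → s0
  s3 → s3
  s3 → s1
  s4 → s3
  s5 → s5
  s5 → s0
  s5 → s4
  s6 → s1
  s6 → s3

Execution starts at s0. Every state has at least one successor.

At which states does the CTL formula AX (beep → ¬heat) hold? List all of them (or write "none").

{s0, s3, s4, s6}

States satisfying beep → ¬heat: {s1, s2, s3, s4, s5, s6}.
States satisfying AX (beep → ¬heat): {s0, s3, s4, s6}.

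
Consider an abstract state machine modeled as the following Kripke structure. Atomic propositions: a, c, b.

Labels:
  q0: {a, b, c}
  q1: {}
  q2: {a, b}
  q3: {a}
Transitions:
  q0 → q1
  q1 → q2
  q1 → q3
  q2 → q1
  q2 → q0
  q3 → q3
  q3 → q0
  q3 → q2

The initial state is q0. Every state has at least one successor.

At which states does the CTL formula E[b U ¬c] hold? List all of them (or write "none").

{q0, q1, q2, q3}

States satisfying b: {q0, q2}.
States satisfying ¬c: {q1, q2, q3}.
States satisfying E[b U ¬c]: {q0, q1, q2, q3}.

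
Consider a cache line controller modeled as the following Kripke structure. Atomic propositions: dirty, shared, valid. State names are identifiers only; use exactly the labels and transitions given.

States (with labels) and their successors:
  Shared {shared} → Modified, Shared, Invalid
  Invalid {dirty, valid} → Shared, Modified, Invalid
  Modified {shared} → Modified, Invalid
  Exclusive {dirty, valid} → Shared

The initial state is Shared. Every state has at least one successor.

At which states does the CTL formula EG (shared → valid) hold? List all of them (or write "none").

States satisfying shared → valid: {Invalid, Exclusive}.
States satisfying EG (shared → valid): {Invalid}.

{Invalid}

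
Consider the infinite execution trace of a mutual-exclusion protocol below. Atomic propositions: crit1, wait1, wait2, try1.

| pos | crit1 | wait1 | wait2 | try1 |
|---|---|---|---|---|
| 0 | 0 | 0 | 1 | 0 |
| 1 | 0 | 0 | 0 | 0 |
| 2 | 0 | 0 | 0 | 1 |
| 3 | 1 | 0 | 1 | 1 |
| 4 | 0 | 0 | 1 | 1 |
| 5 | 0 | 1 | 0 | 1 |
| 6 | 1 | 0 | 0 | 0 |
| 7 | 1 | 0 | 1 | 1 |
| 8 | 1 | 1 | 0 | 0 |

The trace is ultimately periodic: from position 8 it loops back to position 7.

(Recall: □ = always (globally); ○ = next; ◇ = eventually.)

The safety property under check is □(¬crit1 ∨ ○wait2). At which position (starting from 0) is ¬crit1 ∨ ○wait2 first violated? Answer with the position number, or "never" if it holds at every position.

Check ¬crit1 ∨ ○wait2 at each position in order: 0 ✓, 1 ✓, 2 ✓, 3 ✓, 4 ✓, 5 ✓, 6 ✓.
At position 7 the labels are {crit1, try1, wait2} and the next position 8 has {crit1, wait1}, so ¬crit1 ∨ ○wait2 is false there. This is the first violation.

7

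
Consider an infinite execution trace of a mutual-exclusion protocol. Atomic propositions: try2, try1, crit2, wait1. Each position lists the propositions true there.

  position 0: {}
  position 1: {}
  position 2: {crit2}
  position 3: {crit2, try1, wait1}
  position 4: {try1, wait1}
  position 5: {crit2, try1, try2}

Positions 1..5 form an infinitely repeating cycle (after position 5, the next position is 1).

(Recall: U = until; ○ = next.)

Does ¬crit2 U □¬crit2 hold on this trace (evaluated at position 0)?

No

Walking from position 0: at position 2, □¬crit2 has not yet held and ¬crit2 fails, so ¬crit2 U □¬crit2 is false.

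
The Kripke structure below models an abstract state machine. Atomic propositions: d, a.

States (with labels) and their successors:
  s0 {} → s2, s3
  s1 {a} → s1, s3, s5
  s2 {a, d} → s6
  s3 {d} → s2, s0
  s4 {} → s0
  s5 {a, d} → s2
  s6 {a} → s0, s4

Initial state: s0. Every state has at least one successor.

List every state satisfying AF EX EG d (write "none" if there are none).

States satisfying EX EG d: ∅.
States satisfying AF EX EG d: ∅.

none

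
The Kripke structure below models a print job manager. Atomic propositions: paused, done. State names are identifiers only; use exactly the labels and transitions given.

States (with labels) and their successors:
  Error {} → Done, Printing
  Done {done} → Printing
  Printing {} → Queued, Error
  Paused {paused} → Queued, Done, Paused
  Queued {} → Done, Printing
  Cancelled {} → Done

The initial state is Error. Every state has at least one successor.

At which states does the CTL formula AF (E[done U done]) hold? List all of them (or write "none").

States satisfying E[done U done]: {Done}.
States satisfying AF (E[done U done]): {Done, Cancelled}.

{Done, Cancelled}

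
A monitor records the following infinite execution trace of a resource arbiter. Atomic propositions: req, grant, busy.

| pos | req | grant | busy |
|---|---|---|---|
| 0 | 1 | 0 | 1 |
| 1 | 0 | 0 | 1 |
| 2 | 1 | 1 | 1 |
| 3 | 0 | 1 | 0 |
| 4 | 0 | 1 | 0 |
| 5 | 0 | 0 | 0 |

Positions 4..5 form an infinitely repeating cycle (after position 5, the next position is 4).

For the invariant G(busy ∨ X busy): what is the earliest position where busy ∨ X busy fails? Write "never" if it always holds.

Check busy ∨ X busy at each position in order: 0 ✓, 1 ✓, 2 ✓.
At position 3 the labels are {grant} and the next position 4 has {grant}, so busy ∨ X busy is false there. This is the first violation.

3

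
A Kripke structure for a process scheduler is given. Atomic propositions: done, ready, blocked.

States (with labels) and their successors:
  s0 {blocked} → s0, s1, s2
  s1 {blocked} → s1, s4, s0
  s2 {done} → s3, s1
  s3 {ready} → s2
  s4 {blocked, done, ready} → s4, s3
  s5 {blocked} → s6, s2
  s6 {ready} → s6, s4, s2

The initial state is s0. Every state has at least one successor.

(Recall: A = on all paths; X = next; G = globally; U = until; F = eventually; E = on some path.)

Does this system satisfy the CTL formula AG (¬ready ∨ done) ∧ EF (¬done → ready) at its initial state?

States satisfying ¬ready ∨ done: {s0, s1, s2, s4, s5}.
States satisfying AG (¬ready ∨ done): ∅.
States satisfying ¬done → ready: {s2, s3, s4, s6}.
States satisfying EF (¬done → ready): {s0, s1, s2, s3, s4, s5, s6}.
States satisfying AG (¬ready ∨ done) ∧ EF (¬done → ready): ∅.
s0 ∉ Sat(AG (¬ready ∨ done) ∧ EF (¬done → ready)).

Does not hold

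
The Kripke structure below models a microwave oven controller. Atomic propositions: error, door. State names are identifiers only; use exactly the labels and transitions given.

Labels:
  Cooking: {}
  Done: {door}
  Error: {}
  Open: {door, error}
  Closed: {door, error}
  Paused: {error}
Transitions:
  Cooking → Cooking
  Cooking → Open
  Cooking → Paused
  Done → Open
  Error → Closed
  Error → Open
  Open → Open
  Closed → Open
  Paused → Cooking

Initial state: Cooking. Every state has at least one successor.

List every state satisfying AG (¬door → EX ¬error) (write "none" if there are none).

States satisfying ¬door → EX ¬error: {Cooking, Done, Open, Closed, Paused}.
States satisfying AG (¬door → EX ¬error): {Cooking, Done, Open, Closed, Paused}.

{Cooking, Done, Open, Closed, Paused}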